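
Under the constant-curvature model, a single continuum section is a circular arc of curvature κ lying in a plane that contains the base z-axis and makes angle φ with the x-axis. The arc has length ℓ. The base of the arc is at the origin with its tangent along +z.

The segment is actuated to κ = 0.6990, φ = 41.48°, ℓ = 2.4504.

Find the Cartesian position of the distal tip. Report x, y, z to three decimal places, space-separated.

1.224 1.082 1.416

θ = κ·ℓ = 0.6990 × 2.4504 = 1.71283 rad
ρ = (1 − cos θ)/κ = (1 − -0.14156)/0.6990 = 1.63313
z = sin θ / κ = 0.98993/0.6990 = 1.41621
x = ρ cos φ = 1.63313 × cos(41.48°) = 1.22352
y = ρ sin φ = 1.63313 × sin(41.48°) = 1.08172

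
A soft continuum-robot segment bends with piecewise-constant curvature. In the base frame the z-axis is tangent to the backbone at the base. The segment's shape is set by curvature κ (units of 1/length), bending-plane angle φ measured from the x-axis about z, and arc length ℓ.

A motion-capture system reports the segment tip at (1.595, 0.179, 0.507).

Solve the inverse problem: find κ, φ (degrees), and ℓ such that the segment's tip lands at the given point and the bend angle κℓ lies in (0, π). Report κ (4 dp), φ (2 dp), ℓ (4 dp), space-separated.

ρ = √(x²+y²) = √(1.595² + 0.179²) = 1.60501
φ = atan2(y, x) mod 360° = atan2(0.179, 1.595) = 6.4033°
|p|² = ρ² + z² = 1.60501² + 0.507² = 2.83311
κ = 2ρ / |p|² = 2×1.60501 / 2.83311 = 1.13304
θ = 2·atan2(ρ, z) = 2·atan2(1.60501, 0.507) = 2.52966 rad
ℓ = θ/κ = 2.52966/1.13304 = 2.23264

1.1330 6.40 2.2326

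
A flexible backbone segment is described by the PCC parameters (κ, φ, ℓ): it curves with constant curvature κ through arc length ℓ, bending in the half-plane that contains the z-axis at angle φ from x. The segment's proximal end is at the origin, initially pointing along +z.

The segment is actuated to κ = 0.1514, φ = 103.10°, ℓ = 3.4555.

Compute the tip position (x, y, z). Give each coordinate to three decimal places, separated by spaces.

-0.200 0.860 3.300

θ = κ·ℓ = 0.1514 × 3.4555 = 0.52316 rad
ρ = (1 − cos θ)/κ = (1 − 0.86624)/0.1514 = 0.88347
z = sin θ / κ = 0.49962/0.1514 = 3.30002
x = ρ cos φ = 0.88347 × cos(103.10°) = -0.20024
y = ρ sin φ = 0.88347 × sin(103.10°) = 0.86047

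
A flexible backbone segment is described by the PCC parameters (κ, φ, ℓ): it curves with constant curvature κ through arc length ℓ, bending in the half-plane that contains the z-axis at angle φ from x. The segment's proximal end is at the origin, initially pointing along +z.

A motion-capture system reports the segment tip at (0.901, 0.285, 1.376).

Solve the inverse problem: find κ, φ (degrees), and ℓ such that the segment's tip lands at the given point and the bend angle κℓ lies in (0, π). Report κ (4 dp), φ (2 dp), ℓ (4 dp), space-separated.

0.6783 17.55 1.7744

ρ = √(x²+y²) = √(0.901² + 0.285²) = 0.94500
φ = atan2(y, x) mod 360° = atan2(0.285, 0.901) = 17.5530°
|p|² = ρ² + z² = 0.94500² + 1.376² = 2.78640
κ = 2ρ / |p|² = 2×0.94500 / 2.78640 = 0.67829
θ = 2·atan2(ρ, z) = 2·atan2(0.94500, 1.376) = 1.20359 rad
ℓ = θ/κ = 1.20359/0.67829 = 1.77443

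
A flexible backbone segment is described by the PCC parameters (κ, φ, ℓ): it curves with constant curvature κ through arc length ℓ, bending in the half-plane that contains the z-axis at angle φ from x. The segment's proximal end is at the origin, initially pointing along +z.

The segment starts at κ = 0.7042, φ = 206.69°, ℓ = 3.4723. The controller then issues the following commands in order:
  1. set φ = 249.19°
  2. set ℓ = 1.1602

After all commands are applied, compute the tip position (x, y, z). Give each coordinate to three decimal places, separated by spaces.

initial: κ=0.7042, φ=206.69°, ℓ=3.4723
cmd 1: set φ=249.19° → (κ,φ,ℓ)=(0.7042,249.19°,3.4723) → tip=(-0.8915,-2.3457,0.9109)
cmd 2: set ℓ=1.1602 → (κ,φ,ℓ)=(0.7042,249.19°,1.1602) → tip=(-0.1592,-0.4189,1.0354)

-0.159 -0.419 1.035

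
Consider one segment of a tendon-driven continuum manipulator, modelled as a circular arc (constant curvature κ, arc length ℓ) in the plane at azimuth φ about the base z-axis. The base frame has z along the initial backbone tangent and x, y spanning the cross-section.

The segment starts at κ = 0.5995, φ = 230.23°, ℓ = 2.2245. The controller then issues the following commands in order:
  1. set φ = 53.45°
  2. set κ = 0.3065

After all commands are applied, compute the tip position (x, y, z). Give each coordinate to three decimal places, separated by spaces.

0.434 0.586 2.056

initial: κ=0.5995, φ=230.23°, ℓ=2.2245
cmd 1: set φ=53.45° → (κ,φ,ℓ)=(0.5995,53.45°,2.2245) → tip=(0.7599,1.0251,1.6213)
cmd 2: set κ=0.3065 → (κ,φ,ℓ)=(0.3065,53.45°,2.2245) → tip=(0.4344,0.5860,2.0561)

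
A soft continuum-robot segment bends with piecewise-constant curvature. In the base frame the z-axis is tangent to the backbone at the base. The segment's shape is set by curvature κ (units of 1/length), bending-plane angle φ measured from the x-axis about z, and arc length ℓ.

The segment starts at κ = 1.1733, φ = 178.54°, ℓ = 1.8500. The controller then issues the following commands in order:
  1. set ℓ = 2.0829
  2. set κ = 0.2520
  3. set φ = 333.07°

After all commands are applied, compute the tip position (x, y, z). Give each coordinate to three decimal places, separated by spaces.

0.476 -0.242 1.989

initial: κ=1.1733, φ=178.54°, ℓ=1.8500
cmd 1: set ℓ=2.0829 → (κ,φ,ℓ)=(1.1733,178.54°,2.0829) → tip=(-1.5049,0.0384,0.5476)
cmd 2: set κ=0.2520 → (κ,φ,ℓ)=(0.2520,178.54°,2.0829) → tip=(-0.5340,0.0136,1.9886)
cmd 3: set φ=333.07° → (κ,φ,ℓ)=(0.2520,333.07°,2.0829) → tip=(0.4763,-0.2419,1.9886)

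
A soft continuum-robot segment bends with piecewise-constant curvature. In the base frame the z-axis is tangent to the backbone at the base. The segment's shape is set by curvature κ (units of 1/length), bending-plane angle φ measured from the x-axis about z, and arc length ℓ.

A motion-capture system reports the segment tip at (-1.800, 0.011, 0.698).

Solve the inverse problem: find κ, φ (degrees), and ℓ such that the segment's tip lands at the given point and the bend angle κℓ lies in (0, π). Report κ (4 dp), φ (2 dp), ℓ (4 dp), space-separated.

ρ = √(x²+y²) = √(-1.800² + 0.011²) = 1.80003
φ = atan2(y, x) mod 360° = atan2(0.011, -1.800) = 179.6499°
|p|² = ρ² + z² = 1.80003² + 0.698² = 3.72732
κ = 2ρ / |p|² = 2×1.80003 / 3.72732 = 0.96586
θ = 2·atan2(ρ, z) = 2·atan2(1.80003, 0.698) = 2.40175 rad
ℓ = θ/κ = 2.40175/0.96586 = 2.48665

0.9659 179.65 2.4867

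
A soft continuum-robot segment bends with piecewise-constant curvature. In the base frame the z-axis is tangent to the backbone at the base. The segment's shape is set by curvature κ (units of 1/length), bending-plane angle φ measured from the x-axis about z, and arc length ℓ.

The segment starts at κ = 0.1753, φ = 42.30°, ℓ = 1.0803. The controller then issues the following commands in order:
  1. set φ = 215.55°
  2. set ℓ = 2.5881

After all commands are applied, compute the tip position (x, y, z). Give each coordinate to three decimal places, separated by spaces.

initial: κ=0.1753, φ=42.30°, ℓ=1.0803
cmd 1: set φ=215.55° → (κ,φ,ℓ)=(0.1753,215.55°,1.0803) → tip=(-0.0830,-0.0593,1.0739)
cmd 2: set ℓ=2.5881 → (κ,φ,ℓ)=(0.1753,215.55°,2.5881) → tip=(-0.4695,-0.3355,2.5002)

-0.470 -0.336 2.500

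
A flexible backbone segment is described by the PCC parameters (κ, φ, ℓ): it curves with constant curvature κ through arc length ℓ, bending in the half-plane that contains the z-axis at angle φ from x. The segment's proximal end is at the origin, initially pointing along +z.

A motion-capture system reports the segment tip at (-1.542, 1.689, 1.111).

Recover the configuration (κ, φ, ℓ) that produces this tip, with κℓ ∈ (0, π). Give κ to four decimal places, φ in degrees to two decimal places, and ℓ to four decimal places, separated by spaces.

ρ = √(x²+y²) = √(-1.542² + 1.689²) = 2.28703
φ = atan2(y, x) mod 360° = atan2(1.689, -1.542) = 132.3950°
|p|² = ρ² + z² = 2.28703² + 1.111² = 6.46481
κ = 2ρ / |p|² = 2×2.28703 / 6.46481 = 0.70753
θ = 2·atan2(ρ, z) = 2·atan2(2.28703, 1.111) = 2.23717 rad
ℓ = θ/κ = 2.23717/0.70753 = 3.16194

0.7075 132.40 3.1619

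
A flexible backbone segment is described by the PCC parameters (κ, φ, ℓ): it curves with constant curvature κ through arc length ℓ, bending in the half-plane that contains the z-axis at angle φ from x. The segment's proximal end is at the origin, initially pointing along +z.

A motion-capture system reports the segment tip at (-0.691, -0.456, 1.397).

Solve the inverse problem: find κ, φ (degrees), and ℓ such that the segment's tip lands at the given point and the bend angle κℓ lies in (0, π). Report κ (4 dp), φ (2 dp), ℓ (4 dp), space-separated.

0.6279 213.42 1.7040

ρ = √(x²+y²) = √(-0.691² + -0.456²) = 0.82790
φ = atan2(y, x) mod 360° = atan2(-0.456, -0.691) = 213.4213°
|p|² = ρ² + z² = 0.82790² + 1.397² = 2.63703
κ = 2ρ / |p|² = 2×0.82790 / 2.63703 = 0.62790
θ = 2·atan2(ρ, z) = 2·atan2(0.82790, 1.397) = 1.06996 rad
ℓ = θ/κ = 1.06996/0.62790 = 1.70402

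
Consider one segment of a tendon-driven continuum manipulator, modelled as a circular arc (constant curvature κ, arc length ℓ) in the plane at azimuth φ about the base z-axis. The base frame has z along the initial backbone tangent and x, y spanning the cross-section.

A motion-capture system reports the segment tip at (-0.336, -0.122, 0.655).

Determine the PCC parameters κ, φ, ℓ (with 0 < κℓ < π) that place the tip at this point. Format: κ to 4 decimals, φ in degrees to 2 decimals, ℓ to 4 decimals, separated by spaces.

1.2840 199.96 0.7782

ρ = √(x²+y²) = √(-0.336² + -0.122²) = 0.35746
φ = atan2(y, x) mod 360° = atan2(-0.122, -0.336) = 199.9557°
|p|² = ρ² + z² = 0.35746² + 0.655² = 0.55680
κ = 2ρ / |p|² = 2×0.35746 / 0.55680 = 1.28398
θ = 2·atan2(ρ, z) = 2·atan2(0.35746, 0.655) = 0.99914 rad
ℓ = θ/κ = 0.99914/1.28398 = 0.77816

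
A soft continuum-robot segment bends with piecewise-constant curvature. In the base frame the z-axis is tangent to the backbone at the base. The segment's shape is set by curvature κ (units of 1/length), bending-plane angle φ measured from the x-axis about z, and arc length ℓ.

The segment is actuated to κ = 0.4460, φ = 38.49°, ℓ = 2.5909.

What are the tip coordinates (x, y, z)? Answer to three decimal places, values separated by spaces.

θ = κ·ℓ = 0.4460 × 2.5909 = 1.15554 rad
ρ = (1 − cos θ)/κ = (1 − 0.40342)/0.4460 = 1.33762
z = sin θ / κ = 0.91501/0.4460 = 2.05160
x = ρ cos φ = 1.33762 × cos(38.49°) = 1.04697
y = ρ sin φ = 1.33762 × sin(38.49°) = 0.83250

1.047 0.833 2.052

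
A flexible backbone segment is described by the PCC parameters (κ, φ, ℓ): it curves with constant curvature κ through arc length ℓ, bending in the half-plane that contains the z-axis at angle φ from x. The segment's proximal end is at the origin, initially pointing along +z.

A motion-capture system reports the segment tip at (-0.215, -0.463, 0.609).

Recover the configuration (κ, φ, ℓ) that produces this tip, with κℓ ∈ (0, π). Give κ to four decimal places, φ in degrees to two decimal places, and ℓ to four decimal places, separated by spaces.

ρ = √(x²+y²) = √(-0.215² + -0.463²) = 0.51048
φ = atan2(y, x) mod 360° = atan2(-0.463, -0.215) = 245.0916°
|p|² = ρ² + z² = 0.51048² + 0.609² = 0.63148
κ = 2ρ / |p|² = 2×0.51048 / 0.63148 = 1.61680
θ = 2·atan2(ρ, z) = 2·atan2(0.51048, 0.609) = 1.39525 rad
ℓ = θ/κ = 1.39525/1.61680 = 0.86297

1.6168 245.09 0.8630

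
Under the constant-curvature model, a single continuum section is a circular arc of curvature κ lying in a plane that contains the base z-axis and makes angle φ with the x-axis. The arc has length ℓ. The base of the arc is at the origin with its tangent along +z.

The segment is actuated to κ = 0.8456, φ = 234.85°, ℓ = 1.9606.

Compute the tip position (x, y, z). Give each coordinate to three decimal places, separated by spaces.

-0.740 -1.051 1.178

θ = κ·ℓ = 0.8456 × 1.9606 = 1.65788 rad
ρ = (1 − cos θ)/κ = (1 − -0.08698)/0.8456 = 1.28545
z = sin θ / κ = 0.99621/0.8456 = 1.17811
x = ρ cos φ = 1.28545 × cos(234.85°) = -0.74006
y = ρ sin φ = 1.28545 × sin(234.85°) = -1.05105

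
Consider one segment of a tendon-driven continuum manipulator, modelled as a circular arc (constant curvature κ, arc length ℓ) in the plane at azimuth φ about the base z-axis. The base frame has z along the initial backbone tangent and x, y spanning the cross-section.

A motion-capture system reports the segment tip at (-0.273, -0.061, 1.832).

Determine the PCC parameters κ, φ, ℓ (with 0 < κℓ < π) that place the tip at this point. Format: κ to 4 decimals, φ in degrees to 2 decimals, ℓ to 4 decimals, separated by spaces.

ρ = √(x²+y²) = √(-0.273² + -0.061²) = 0.27973
φ = atan2(y, x) mod 360° = atan2(-0.061, -0.273) = 192.5955°
|p|² = ρ² + z² = 0.27973² + 1.832² = 3.43447
κ = 2ρ / |p|² = 2×0.27973 / 3.43447 = 0.16290
θ = 2·atan2(ρ, z) = 2·atan2(0.27973, 1.832) = 0.30304 rad
ℓ = θ/κ = 0.30304/0.16290 = 1.86034

0.1629 192.60 1.8603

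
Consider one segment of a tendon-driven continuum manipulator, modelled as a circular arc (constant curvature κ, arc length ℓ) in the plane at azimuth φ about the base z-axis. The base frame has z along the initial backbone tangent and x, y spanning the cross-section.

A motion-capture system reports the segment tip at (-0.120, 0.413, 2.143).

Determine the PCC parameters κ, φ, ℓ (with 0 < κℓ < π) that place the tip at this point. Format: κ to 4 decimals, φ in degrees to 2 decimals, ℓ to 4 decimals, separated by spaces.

ρ = √(x²+y²) = √(-0.120² + 0.413²) = 0.43008
φ = atan2(y, x) mod 360° = atan2(0.413, -0.120) = 106.2016°
|p|² = ρ² + z² = 0.43008² + 2.143² = 4.77742
κ = 2ρ / |p|² = 2×0.43008 / 4.77742 = 0.18005
θ = 2·atan2(ρ, z) = 2·atan2(0.43008, 2.143) = 0.39612 rad
ℓ = θ/κ = 0.39612/0.18005 = 2.20009

0.1800 106.20 2.2001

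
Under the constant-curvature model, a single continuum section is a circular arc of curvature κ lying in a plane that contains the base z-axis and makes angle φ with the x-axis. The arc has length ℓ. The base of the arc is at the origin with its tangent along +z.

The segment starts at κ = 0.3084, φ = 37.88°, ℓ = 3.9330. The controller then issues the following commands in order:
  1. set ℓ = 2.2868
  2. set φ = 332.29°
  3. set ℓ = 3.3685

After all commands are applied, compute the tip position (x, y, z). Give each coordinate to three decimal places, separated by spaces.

1.415 -0.743 2.794

initial: κ=0.3084, φ=37.88°, ℓ=3.9330
cmd 1: set ℓ=2.2868 → (κ,φ,ℓ)=(0.3084,37.88°,2.2868) → tip=(0.6105,0.4749,2.1019)
cmd 2: set φ=332.29° → (κ,φ,ℓ)=(0.3084,332.29°,2.2868) → tip=(0.6848,-0.3597,2.1019)
cmd 3: set ℓ=3.3685 → (κ,φ,ℓ)=(0.3084,332.29°,3.3685) → tip=(1.4146,-0.7430,2.7945)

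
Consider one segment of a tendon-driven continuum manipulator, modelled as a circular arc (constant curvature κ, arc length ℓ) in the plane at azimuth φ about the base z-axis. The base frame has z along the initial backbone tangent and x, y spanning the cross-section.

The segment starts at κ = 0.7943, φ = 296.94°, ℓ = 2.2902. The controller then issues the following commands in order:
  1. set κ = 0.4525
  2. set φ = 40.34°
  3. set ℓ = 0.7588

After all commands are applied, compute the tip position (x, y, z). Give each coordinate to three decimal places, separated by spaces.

initial: κ=0.7943, φ=296.94°, ℓ=2.2902
cmd 1: set κ=0.4525 → (κ,φ,ℓ)=(0.4525,296.94°,2.2902) → tip=(0.4912,-0.9666,1.9017)
cmd 2: set φ=40.34° → (κ,φ,ℓ)=(0.4525,40.34°,2.2902) → tip=(0.8264,0.7018,1.9017)
cmd 3: set ℓ=0.7588 → (κ,φ,ℓ)=(0.4525,40.34°,0.7588) → tip=(0.0983,0.0835,0.7440)

0.098 0.084 0.744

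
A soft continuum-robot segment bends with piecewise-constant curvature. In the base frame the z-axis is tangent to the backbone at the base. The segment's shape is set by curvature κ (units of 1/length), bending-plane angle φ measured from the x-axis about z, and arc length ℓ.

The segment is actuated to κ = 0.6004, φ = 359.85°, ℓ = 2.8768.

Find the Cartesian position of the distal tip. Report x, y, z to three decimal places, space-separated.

1.925 -0.005 1.645

θ = κ·ℓ = 0.6004 × 2.8768 = 1.72723 rad
ρ = (1 − cos θ)/κ = (1 − -0.15580)/0.6004 = 1.92505
z = sin θ / κ = 0.98779/0.6004 = 1.64522
x = ρ cos φ = 1.92505 × cos(359.85°) = 1.92504
y = ρ sin φ = 1.92505 × sin(359.85°) = -0.00504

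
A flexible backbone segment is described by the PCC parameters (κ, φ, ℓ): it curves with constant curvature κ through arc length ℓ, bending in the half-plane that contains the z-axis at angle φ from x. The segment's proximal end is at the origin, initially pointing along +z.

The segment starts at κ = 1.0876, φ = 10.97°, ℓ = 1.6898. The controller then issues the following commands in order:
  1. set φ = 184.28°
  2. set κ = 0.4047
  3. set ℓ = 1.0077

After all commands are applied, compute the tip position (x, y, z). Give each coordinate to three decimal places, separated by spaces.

initial: κ=1.0876, φ=10.97°, ℓ=1.6898
cmd 1: set φ=184.28° → (κ,φ,ℓ)=(1.0876,184.28°,1.6898) → tip=(-1.1588,-0.0867,0.8869)
cmd 2: set κ=0.4047 → (κ,φ,ℓ)=(0.4047,184.28°,1.6898) → tip=(-0.5541,-0.0415,1.5611)
cmd 3: set ℓ=1.0077 → (κ,φ,ℓ)=(0.4047,184.28°,1.0077) → tip=(-0.2021,-0.0151,0.9800)

-0.202 -0.015 0.980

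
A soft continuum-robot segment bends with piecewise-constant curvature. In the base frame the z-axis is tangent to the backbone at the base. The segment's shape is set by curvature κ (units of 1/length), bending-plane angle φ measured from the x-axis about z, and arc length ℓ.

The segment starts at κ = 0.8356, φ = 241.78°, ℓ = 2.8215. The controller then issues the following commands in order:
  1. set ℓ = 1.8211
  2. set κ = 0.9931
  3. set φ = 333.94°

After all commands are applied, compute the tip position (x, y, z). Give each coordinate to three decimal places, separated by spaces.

initial: κ=0.8356, φ=241.78°, ℓ=2.8215
cmd 1: set ℓ=1.8211 → (κ,φ,ℓ)=(0.8356,241.78°,1.8211) → tip=(-0.5381,-1.0028,1.1953)
cmd 2: set κ=0.9931 → (κ,φ,ℓ)=(0.9931,241.78°,1.8211) → tip=(-0.5883,-1.0962,0.9786)
cmd 3: set φ=333.94° → (κ,φ,ℓ)=(0.9931,333.94°,1.8211) → tip=(1.1176,-0.5465,0.9786)

1.118 -0.547 0.979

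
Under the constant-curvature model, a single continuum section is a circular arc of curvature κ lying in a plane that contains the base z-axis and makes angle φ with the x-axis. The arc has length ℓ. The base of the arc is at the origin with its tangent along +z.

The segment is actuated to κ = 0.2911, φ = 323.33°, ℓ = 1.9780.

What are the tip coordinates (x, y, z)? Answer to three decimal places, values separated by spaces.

0.444 -0.331 1.870

θ = κ·ℓ = 0.2911 × 1.9780 = 0.57580 rad
ρ = (1 − cos θ)/κ = (1 − 0.83876)/0.2911 = 0.55390
z = sin θ / κ = 0.54450/0.2911 = 1.87050
x = ρ cos φ = 0.55390 × cos(323.33°) = 0.44428
y = ρ sin φ = 0.55390 × sin(323.33°) = -0.33079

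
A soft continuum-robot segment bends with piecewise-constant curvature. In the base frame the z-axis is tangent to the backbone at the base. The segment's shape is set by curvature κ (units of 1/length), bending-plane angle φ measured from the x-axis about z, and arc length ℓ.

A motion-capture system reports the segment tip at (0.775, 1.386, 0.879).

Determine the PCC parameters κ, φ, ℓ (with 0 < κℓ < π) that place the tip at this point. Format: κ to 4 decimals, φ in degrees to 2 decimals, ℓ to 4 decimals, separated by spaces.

0.9641 60.79 2.2099

ρ = √(x²+y²) = √(0.775² + 1.386²) = 1.58796
φ = atan2(y, x) mod 360° = atan2(1.386, 0.775) = 60.7877°
|p|² = ρ² + z² = 1.58796² + 0.879² = 3.29426
κ = 2ρ / |p|² = 2×1.58796 / 3.29426 = 0.96408
θ = 2·atan2(ρ, z) = 2·atan2(1.58796, 0.879) = 2.13048 rad
ℓ = θ/κ = 2.13048/0.96408 = 2.20986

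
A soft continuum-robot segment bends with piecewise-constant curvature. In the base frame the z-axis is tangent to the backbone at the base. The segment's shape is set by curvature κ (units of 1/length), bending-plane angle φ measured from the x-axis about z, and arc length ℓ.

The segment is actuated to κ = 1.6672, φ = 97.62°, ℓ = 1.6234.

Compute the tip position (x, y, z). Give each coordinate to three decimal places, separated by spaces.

θ = κ·ℓ = 1.6672 × 1.6234 = 2.70653 rad
ρ = (1 − cos θ)/κ = (1 − -0.90684)/1.6672 = 1.14374
z = sin θ / κ = 0.42146/1.6672 = 0.25280
x = ρ cos φ = 1.14374 × cos(97.62°) = -0.15166
y = ρ sin φ = 1.14374 × sin(97.62°) = 1.13364

-0.152 1.134 0.253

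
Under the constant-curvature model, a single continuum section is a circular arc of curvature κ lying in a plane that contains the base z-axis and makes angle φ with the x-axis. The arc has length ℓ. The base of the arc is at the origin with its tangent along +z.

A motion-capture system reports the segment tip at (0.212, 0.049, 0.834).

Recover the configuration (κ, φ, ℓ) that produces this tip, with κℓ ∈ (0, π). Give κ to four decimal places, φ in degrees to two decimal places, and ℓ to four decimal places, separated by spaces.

0.5858 13.01 0.8713

ρ = √(x²+y²) = √(0.212² + 0.049²) = 0.21759
φ = atan2(y, x) mod 360° = atan2(0.049, 0.212) = 13.0144°
|p|² = ρ² + z² = 0.21759² + 0.834² = 0.74290
κ = 2ρ / |p|² = 2×0.21759 / 0.74290 = 0.58578
θ = 2·atan2(ρ, z) = 2·atan2(0.21759, 0.834) = 0.51042 rad
ℓ = θ/κ = 0.51042/0.58578 = 0.87134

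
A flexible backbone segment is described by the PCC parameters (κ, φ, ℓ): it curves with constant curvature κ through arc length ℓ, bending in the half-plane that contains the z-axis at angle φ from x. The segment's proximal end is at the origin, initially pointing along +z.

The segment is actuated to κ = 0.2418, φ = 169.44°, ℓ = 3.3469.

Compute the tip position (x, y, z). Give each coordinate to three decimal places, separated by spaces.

-1.260 0.235 2.993

θ = κ·ℓ = 0.2418 × 3.3469 = 0.80928 rad
ρ = (1 − cos θ)/κ = (1 − 0.69002)/0.2418 = 1.28197
z = sin θ / κ = 0.72379/0.2418 = 2.99335
x = ρ cos φ = 1.28197 × cos(169.44°) = -1.26026
y = ρ sin φ = 1.28197 × sin(169.44°) = 0.23494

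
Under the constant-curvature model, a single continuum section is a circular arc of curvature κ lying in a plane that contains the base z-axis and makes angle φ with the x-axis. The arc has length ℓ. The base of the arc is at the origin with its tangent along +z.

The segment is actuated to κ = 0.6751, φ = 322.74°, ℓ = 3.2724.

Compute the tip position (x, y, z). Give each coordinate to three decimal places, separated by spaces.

1.881 -1.431 1.190

θ = κ·ℓ = 0.6751 × 3.2724 = 2.20920 rad
ρ = (1 − cos θ)/κ = (1 − -0.59591)/0.6751 = 2.36396
z = sin θ / κ = 0.80305/0.6751 = 1.18953
x = ρ cos φ = 2.36396 × cos(322.74°) = 1.88147
y = ρ sin φ = 2.36396 × sin(322.74°) = -1.43122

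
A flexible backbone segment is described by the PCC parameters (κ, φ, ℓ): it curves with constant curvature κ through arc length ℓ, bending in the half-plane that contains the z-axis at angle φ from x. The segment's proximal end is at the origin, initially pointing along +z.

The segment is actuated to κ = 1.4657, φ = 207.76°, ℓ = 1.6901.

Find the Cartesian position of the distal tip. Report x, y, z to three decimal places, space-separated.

-1.079 -0.568 0.421

θ = κ·ℓ = 1.4657 × 1.6901 = 2.47718 rad
ρ = (1 − cos θ)/κ = (1 − -0.78728)/1.4657 = 1.21940
z = sin θ / κ = 0.61660/1.4657 = 0.42068
x = ρ cos φ = 1.21940 × cos(207.76°) = -1.07906
y = ρ sin φ = 1.21940 × sin(207.76°) = -0.56796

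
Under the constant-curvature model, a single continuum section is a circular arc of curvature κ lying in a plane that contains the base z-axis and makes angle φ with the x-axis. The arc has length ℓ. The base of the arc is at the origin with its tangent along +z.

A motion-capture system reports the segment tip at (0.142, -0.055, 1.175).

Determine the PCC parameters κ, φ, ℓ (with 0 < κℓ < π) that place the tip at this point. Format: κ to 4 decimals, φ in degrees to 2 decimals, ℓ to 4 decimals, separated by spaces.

0.2170 338.83 1.1881

ρ = √(x²+y²) = √(0.142² + -0.055²) = 0.15228
φ = atan2(y, x) mod 360° = atan2(-0.055, 0.142) = 338.8274°
|p|² = ρ² + z² = 0.15228² + 1.175² = 1.40381
κ = 2ρ / |p|² = 2×0.15228 / 1.40381 = 0.21695
θ = 2·atan2(ρ, z) = 2·atan2(0.15228, 1.175) = 0.25776 rad
ℓ = θ/κ = 0.25776/0.21695 = 1.18811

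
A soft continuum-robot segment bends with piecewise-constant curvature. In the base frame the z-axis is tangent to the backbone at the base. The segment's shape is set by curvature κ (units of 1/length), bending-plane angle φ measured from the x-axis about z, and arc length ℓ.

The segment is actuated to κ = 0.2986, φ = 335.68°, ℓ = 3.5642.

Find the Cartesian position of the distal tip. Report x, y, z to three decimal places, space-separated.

θ = κ·ℓ = 0.2986 × 3.5642 = 1.06427 rad
ρ = (1 − cos θ)/κ = (1 − 0.48514)/0.2986 = 1.72424
z = sin θ / κ = 0.87444/0.2986 = 2.92845
x = ρ cos φ = 1.72424 × cos(335.68°) = 1.57123
y = ρ sin φ = 1.72424 × sin(335.68°) = -0.71010

1.571 -0.710 2.928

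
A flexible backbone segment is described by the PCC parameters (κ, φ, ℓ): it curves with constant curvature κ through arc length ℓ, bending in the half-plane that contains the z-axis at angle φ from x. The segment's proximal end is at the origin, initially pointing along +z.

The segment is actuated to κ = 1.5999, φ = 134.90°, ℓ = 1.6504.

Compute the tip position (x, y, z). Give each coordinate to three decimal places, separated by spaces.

-0.828 0.831 0.300

θ = κ·ℓ = 1.5999 × 1.6504 = 2.64047 rad
ρ = (1 − cos θ)/κ = (1 − -0.87705)/1.5999 = 1.17323
z = sin θ / κ = 0.48041/1.5999 = 0.30027
x = ρ cos φ = 1.17323 × cos(134.90°) = -0.82815
y = ρ sin φ = 1.17323 × sin(134.90°) = 0.83104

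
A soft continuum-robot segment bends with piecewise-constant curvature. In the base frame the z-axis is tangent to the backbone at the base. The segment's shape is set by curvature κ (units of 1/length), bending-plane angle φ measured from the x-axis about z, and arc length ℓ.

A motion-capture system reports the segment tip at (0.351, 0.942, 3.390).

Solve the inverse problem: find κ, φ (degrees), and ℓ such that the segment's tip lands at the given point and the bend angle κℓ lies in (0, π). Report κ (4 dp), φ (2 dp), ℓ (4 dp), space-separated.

ρ = √(x²+y²) = √(0.351² + 0.942²) = 1.00527
φ = atan2(y, x) mod 360° = atan2(0.942, 0.351) = 69.5640°
|p|² = ρ² + z² = 1.00527² + 3.390² = 12.50267
κ = 2ρ / |p|² = 2×1.00527 / 12.50267 = 0.16081
θ = 2·atan2(ρ, z) = 2·atan2(1.00527, 3.390) = 0.57656 rad
ℓ = θ/κ = 0.57656/0.16081 = 3.58536

0.1608 69.56 3.5854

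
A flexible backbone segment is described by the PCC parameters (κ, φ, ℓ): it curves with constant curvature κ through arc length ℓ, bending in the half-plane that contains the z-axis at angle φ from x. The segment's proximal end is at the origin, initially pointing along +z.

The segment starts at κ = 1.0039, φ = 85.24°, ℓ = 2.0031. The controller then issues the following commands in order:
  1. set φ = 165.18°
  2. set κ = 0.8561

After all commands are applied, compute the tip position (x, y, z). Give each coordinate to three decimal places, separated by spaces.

-1.291 0.342 1.156

initial: κ=1.0039, φ=85.24°, ℓ=2.0031
cmd 1: set φ=165.18° → (κ,φ,ℓ)=(1.0039,165.18°,2.0031) → tip=(-1.3732,0.3633,0.9012)
cmd 2: set κ=0.8561 → (κ,φ,ℓ)=(0.8561,165.18°,2.0031) → tip=(-1.2913,0.3417,1.1560)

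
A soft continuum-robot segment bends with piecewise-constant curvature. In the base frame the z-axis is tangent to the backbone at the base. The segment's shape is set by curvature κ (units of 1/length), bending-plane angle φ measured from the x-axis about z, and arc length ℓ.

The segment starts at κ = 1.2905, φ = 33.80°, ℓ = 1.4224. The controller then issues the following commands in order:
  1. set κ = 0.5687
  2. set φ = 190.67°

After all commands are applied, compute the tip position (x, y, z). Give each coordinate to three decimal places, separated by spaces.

-0.535 -0.101 1.272

initial: κ=1.2905, φ=33.80°, ℓ=1.4224
cmd 1: set κ=0.5687 → (κ,φ,ℓ)=(0.5687,33.80°,1.4224) → tip=(0.4526,0.3030,1.2723)
cmd 2: set φ=190.67° → (κ,φ,ℓ)=(0.5687,190.67°,1.4224) → tip=(-0.5352,-0.1008,1.2723)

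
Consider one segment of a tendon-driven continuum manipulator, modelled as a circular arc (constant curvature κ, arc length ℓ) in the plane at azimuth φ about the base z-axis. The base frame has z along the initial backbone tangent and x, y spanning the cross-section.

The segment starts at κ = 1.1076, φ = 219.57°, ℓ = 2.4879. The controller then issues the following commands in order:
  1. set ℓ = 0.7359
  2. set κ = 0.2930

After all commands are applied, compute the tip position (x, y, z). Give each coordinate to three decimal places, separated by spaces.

-0.061 -0.050 0.730

initial: κ=1.1076, φ=219.57°, ℓ=2.4879
cmd 1: set ℓ=0.7359 → (κ,φ,ℓ)=(1.1076,219.57°,0.7359) → tip=(-0.2187,-0.1807,0.6571)
cmd 2: set κ=0.2930 → (κ,φ,ℓ)=(0.2930,219.57°,0.7359) → tip=(-0.0609,-0.0503,0.7302)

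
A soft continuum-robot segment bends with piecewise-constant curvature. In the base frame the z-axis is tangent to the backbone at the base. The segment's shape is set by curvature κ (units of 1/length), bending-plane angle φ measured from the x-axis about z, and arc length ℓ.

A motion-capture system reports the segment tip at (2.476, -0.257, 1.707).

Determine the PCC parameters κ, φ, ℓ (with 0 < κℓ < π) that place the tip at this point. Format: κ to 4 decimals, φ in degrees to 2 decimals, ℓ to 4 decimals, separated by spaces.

ρ = √(x²+y²) = √(2.476² + -0.257²) = 2.48930
φ = atan2(y, x) mod 360° = atan2(-0.257, 2.476) = 354.0741°
|p|² = ρ² + z² = 2.48930² + 1.707² = 9.11047
κ = 2ρ / |p|² = 2×2.48930 / 9.11047 = 0.54647
θ = 2·atan2(ρ, z) = 2·atan2(2.48930, 1.707) = 1.93942 rad
ℓ = θ/κ = 1.93942/0.54647 = 3.54899

0.5465 354.07 3.5490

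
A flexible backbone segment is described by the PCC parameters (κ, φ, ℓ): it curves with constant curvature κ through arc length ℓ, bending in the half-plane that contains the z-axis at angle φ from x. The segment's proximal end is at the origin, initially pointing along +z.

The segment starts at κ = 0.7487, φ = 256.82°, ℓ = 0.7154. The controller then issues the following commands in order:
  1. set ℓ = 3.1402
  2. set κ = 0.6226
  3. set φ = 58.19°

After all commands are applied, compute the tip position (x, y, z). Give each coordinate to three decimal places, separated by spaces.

1.164 1.877 1.489

initial: κ=0.7487, φ=256.82°, ℓ=0.7154
cmd 1: set ℓ=3.1402 → (κ,φ,ℓ)=(0.7487,256.82°,3.1402) → tip=(-0.5188,-2.2153,0.9493)
cmd 2: set κ=0.6226 → (κ,φ,ℓ)=(0.6226,256.82°,3.1402) → tip=(-0.5035,-2.1502,1.4890)
cmd 3: set φ=58.19° → (κ,φ,ℓ)=(0.6226,58.19°,3.1402) → tip=(1.1640,1.8766,1.4890)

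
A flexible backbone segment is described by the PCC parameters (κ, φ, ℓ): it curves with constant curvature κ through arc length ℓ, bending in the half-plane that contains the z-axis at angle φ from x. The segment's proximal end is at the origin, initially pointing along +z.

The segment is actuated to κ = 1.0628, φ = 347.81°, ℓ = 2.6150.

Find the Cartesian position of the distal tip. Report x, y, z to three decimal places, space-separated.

1.780 -0.384 0.334

θ = κ·ℓ = 1.0628 × 2.6150 = 2.77922 rad
ρ = (1 − cos θ)/κ = (1 − -0.93506)/1.0628 = 1.82072
z = sin θ / κ = 0.35449/1.0628 = 0.33355
x = ρ cos φ = 1.82072 × cos(347.81°) = 1.77967
y = ρ sin φ = 1.82072 × sin(347.81°) = -0.38445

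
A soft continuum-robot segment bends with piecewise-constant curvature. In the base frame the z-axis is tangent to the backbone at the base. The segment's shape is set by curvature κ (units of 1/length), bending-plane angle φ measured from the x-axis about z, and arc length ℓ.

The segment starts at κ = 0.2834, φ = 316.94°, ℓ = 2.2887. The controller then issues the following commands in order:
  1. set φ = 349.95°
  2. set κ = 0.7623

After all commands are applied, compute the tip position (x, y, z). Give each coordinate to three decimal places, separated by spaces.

1.515 -0.269 1.292

initial: κ=0.2834, φ=316.94°, ℓ=2.2887
cmd 1: set φ=349.95° → (κ,φ,ℓ)=(0.2834,349.95°,2.2887) → tip=(0.7056,-0.1250,2.1316)
cmd 2: set κ=0.7623 → (κ,φ,ℓ)=(0.7623,349.95°,2.2887) → tip=(1.5152,-0.2685,1.2920)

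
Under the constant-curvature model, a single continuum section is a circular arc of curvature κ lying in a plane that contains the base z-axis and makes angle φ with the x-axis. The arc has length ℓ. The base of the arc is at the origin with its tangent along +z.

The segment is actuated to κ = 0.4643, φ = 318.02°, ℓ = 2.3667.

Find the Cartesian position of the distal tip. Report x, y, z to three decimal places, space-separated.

θ = κ·ℓ = 0.4643 × 2.3667 = 1.09886 rad
ρ = (1 − cos θ)/κ = (1 − 0.45461)/0.4643 = 1.17464
z = sin θ / κ = 0.89069/0.4643 = 1.91835
x = ρ cos φ = 1.17464 × cos(318.02°) = 0.87320
y = ρ sin φ = 1.17464 × sin(318.02°) = -0.78569

0.873 -0.786 1.918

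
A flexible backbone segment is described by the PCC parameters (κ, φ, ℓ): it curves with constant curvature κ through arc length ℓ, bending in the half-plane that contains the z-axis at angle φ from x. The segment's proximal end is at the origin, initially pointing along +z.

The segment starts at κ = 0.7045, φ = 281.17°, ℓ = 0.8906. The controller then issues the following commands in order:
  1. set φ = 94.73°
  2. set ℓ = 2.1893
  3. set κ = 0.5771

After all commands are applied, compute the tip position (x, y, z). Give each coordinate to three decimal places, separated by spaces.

-0.100 1.204 1.652

initial: κ=0.7045, φ=281.17°, ℓ=0.8906
cmd 1: set φ=94.73° → (κ,φ,ℓ)=(0.7045,94.73°,0.8906) → tip=(-0.0223,0.2694,0.8333)
cmd 2: set ℓ=2.1893 → (κ,φ,ℓ)=(0.7045,94.73°,2.1893) → tip=(-0.1137,1.3744,1.4189)
cmd 3: set κ=0.5771 → (κ,φ,ℓ)=(0.5771,94.73°,2.1893) → tip=(-0.0997,1.2045,1.6516)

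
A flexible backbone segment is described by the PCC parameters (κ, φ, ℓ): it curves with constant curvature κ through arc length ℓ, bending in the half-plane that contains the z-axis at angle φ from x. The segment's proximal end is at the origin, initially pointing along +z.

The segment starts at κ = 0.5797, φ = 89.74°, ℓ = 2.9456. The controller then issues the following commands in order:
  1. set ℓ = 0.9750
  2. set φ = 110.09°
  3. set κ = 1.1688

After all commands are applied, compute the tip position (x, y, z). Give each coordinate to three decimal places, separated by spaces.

initial: κ=0.5797, φ=89.74°, ℓ=2.9456
cmd 1: set ℓ=0.9750 → (κ,φ,ℓ)=(0.5797,89.74°,0.9750) → tip=(0.0012,0.2683,0.9239)
cmd 2: set φ=110.09° → (κ,φ,ℓ)=(0.5797,110.09°,0.9750) → tip=(-0.0922,0.2520,0.9239)
cmd 3: set κ=1.1688 → (κ,φ,ℓ)=(1.1688,110.09°,0.9750) → tip=(-0.1710,0.4677,0.7773)

-0.171 0.468 0.777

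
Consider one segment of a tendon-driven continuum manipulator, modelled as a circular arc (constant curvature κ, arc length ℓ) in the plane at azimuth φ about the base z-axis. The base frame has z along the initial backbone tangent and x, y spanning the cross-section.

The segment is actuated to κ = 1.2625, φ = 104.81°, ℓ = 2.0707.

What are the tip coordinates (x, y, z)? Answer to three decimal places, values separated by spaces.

-0.377 1.428 0.399

θ = κ·ℓ = 1.2625 × 2.0707 = 2.61426 rad
ρ = (1 − cos θ)/κ = (1 − -0.86415)/1.2625 = 1.47656
z = sin θ / κ = 0.50323/1.2625 = 0.39860
x = ρ cos φ = 1.47656 × cos(104.81°) = -0.37743
y = ρ sin φ = 1.47656 × sin(104.81°) = 1.42750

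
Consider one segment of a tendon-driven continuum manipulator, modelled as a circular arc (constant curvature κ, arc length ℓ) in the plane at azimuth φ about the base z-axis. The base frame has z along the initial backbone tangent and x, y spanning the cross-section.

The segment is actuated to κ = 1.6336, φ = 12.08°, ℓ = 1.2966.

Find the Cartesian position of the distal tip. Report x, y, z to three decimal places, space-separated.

θ = κ·ℓ = 1.6336 × 1.2966 = 2.11813 rad
ρ = (1 − cos θ)/κ = (1 − -0.52041)/1.6336 = 0.93071
z = sin θ / κ = 0.85392/1.6336 = 0.52272
x = ρ cos φ = 0.93071 × cos(12.08°) = 0.91010
y = ρ sin φ = 0.93071 × sin(12.08°) = 0.19478

0.910 0.195 0.523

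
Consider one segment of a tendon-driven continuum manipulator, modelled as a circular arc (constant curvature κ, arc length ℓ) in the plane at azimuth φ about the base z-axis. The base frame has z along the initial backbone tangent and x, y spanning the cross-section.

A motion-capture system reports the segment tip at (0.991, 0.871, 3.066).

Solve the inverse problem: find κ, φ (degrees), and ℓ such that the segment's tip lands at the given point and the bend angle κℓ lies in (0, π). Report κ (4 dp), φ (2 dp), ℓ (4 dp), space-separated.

ρ = √(x²+y²) = √(0.991² + 0.871²) = 1.31936
φ = atan2(y, x) mod 360° = atan2(0.871, 0.991) = 41.3126°
|p|² = ρ² + z² = 1.31936² + 3.066² = 11.14108
κ = 2ρ / |p|² = 2×1.31936 / 11.14108 = 0.23685
θ = 2·atan2(ρ, z) = 2·atan2(1.31936, 3.066) = 0.81274 rad
ℓ = θ/κ = 0.81274/0.23685 = 3.43149

0.2368 41.31 3.4315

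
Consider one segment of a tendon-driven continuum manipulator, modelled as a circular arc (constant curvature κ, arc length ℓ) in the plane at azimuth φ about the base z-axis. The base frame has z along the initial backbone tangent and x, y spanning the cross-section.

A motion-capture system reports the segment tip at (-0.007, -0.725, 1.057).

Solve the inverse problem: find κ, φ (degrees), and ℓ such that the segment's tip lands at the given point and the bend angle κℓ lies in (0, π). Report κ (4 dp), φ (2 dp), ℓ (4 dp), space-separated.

0.8826 269.45 1.3624

ρ = √(x²+y²) = √(-0.007² + -0.725²) = 0.72503
φ = atan2(y, x) mod 360° = atan2(-0.725, -0.007) = 269.4468°
|p|² = ρ² + z² = 0.72503² + 1.057² = 1.64292
κ = 2ρ / |p|² = 2×0.72503 / 1.64292 = 0.88261
θ = 2·atan2(ρ, z) = 2·atan2(0.72503, 1.057) = 1.20245 rad
ℓ = θ/κ = 1.20245/0.88261 = 1.36237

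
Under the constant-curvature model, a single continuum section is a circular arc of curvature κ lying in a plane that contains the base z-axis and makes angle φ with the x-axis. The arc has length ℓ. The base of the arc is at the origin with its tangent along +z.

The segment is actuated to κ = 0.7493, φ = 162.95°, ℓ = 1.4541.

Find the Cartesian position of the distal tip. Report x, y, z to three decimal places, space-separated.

θ = κ·ℓ = 0.7493 × 1.4541 = 1.08956 rad
ρ = (1 − cos θ)/κ = (1 − 0.46288)/0.7493 = 0.71683
z = sin θ / κ = 0.88642/0.7493 = 1.18300
x = ρ cos φ = 0.71683 × cos(162.95°) = -0.68533
y = ρ sin φ = 0.71683 × sin(162.95°) = 0.21018

-0.685 0.210 1.183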